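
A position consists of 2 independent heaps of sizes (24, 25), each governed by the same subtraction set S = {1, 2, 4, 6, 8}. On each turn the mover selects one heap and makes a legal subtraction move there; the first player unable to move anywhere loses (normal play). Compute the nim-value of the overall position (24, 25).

3

All heaps use S = {1, 2, 4, 6, 8}:
G(0) = 0
G(1) = mex{0} = 1
G(2) = mex{1,0} = 2
G(3) = mex{2,1} = 0
G(4) = mex{0,2,0} = 1
G(5) = mex{1,0,1} = 2
G(6) = mex{2,1,2,0} = 3
G(7) = mex{3,2,0,1} = 4
G(8) = mex{4,3,1,2,0} = 5
G(9) = mex{5,4,2,0,1} = 3
G(10) = mex{3,5,3,1,2} = 0
G(11) = mex{0,3,4,2,0} = 1
G(12) = mex{1,0,5,3,1} = 2
G(13) = mex{2,1,3,4,2} = 0
G(14) = mex{0,2,0,5,3} = 1
G(15) = mex{1,0,1,3,4} = 2
G(16) = mex{2,1,2,0,5} = 3
G(17) = mex{3,2,0,1,3} = 4
G(18) = mex{4,3,1,2,0} = 5
G(19) = mex{5,4,2,0,1} = 3
G(20) = mex{3,5,3,1,2} = 0
G(21) = mex{0,3,4,2,0} = 1
G(22) = mex{1,0,5,3,1} = 2
G(23) = mex{2,1,3,4,2} = 0
G(24) = mex{0,2,0,5,3} = 1
G(25) = mex{1,0,1,3,4} = 2
Heap A: G(24) = 1.
Heap B: G(25) = 2.
Combined Grundy value = 1 ⊕ 2 = 3.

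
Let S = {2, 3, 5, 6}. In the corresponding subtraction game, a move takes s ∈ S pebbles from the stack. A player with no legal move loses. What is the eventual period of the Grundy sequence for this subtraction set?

8

n :  0  1  2  3  4  5  6  7  8  9 10 11 12 13 14 15 16 17
G :  0  0  1  1  2  2  3  3  0  0  1  1  2  2  3  3  0  0
G(n+8) = G(n) holds for n = 0,…,5 (a full window of length max(S) = 6), so the sequence is purely periodic with period 8.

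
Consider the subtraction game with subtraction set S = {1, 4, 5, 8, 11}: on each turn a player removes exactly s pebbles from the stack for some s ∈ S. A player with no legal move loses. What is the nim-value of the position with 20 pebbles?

2

n :  0  1  2  3  4  5  6  7  8  9 10 11 12 13 14 15 16 17 18 19 20
G :  0  1  0  1  2  3  2  3  4  0  1  4  0  1  3  0  1  3  0  1  2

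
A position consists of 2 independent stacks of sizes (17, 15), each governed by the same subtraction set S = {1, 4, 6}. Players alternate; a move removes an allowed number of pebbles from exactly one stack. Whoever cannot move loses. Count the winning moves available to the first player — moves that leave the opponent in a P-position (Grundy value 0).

All stacks use S = {1, 4, 6}:
G(0) = 0
G(1) = mex{0} = 1
G(2) = mex{1} = 0
G(3) = mex{0} = 1
G(4) = mex{1,0} = 2
G(5) = mex{2,1} = 0
G(6) = mex{0,0,0} = 1
G(7) = mex{1,1,1} = 0
G(8) = mex{0,2,0} = 1
G(9) = mex{1,0,1} = 2
G(10) = mex{2,1,2} = 0
G(11) = mex{0,0,0} = 1
G(12) = mex{1,1,1} = 0
G(13) = mex{0,2,0} = 1
G(14) = mex{1,0,1} = 2
G(15) = mex{2,1,2} = 0
G(16) = mex{0,0,0} = 1
G(17) = mex{1,1,1} = 0
Stack A: G(17) = 0.
Stack B: G(15) = 0.
Combined Grundy value = 0 ⊕ 0 = 0.
A winning move leaves total XOR = 0, i.e. changes one component's Grundy value g to g ⊕ X where X is the current total.
Stack A: target g' = 0⊕0 = 0, but every legal move changes the Grundy value (mex property), so 0 moves.
Stack B: target g' = 0⊕0 = 0, but every legal move changes the Grundy value (mex property), so 0 moves.

0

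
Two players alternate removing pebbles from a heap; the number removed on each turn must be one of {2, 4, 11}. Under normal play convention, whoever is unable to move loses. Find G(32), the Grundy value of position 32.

G(0) = 0
G(1) = mex{} = 0
G(2) = mex{0} = 1
G(3) = mex{0} = 1
G(4) = mex{1,0} = 2
G(5) = mex{1,0} = 2
G(6) = mex{2,1} = 0
G(7) = mex{2,1} = 0
G(8) = mex{0,2} = 1
G(9) = mex{0,2} = 1
G(10) = mex{1,0} = 2
G(11) = mex{1,0,0} = 2
G(12) = mex{2,1,0} = 3
G(13) = mex{2,1,1} = 0
G(14) = mex{3,2,1} = 0
G(15) = mex{0,2,2} = 1
G(16) = mex{0,3,2} = 1
G(17) = mex{1,0,0} = 2
G(18) = mex{1,0,0} = 2
G(19) = mex{2,1,1} = 0
G(20) = mex{2,1,1} = 0
G(21) = mex{0,2,2} = 1
G(22) = mex{0,2,2} = 1
G(23) = mex{1,0,3} = 2
G(24) = mex{1,0,0} = 2
G(25) = mex{2,1,0} = 3
G(26) = mex{2,1,1} = 0
G(27) = mex{3,2,1} = 0
G(28) = mex{0,2,2} = 1
G(29) = mex{0,3,2} = 1
G(30) = mex{1,0,0} = 2
G(31) = mex{1,0,0} = 2
G(32) = mex{2,1,1} = 0

0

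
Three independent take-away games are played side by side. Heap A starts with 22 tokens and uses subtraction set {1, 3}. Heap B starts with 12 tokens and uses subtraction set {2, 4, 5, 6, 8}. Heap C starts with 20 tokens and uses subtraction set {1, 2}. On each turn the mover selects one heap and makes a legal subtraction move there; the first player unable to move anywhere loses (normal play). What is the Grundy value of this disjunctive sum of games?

Heap A, S = {1, 3}:
G(0) = 0
G(1) = mex{0} = 1
G(2) = mex{1} = 0
G(3) = mex{0,0} = 1
G(4) = mex{1,1} = 0
G(5) = mex{0,0} = 1
G(6) = mex{1,1} = 0
G(7) = mex{0,0} = 1
G(8) = mex{1,1} = 0
G(9) = mex{0,0} = 1
G(10) = mex{1,1} = 0
G(11) = mex{0,0} = 1
G(12) = mex{1,1} = 0
G(13) = mex{0,0} = 1
G(14) = mex{1,1} = 0
G(15) = mex{0,0} = 1
G(16) = mex{1,1} = 0
G(17) = mex{0,0} = 1
G(18) = mex{1,1} = 0
G(19) = mex{0,0} = 1
G(20) = mex{1,1} = 0
G(21) = mex{0,0} = 1
G(22) = mex{1,1} = 0
G_A(22) = 0.
Heap B, S = {2, 4, 5, 6, 8}:
G(0) = 0
G(1) = mex{} = 0
G(2) = mex{0} = 1
G(3) = mex{0} = 1
G(4) = mex{1,0} = 2
G(5) = mex{1,0,0} = 2
G(6) = mex{2,1,0,0} = 3
G(7) = mex{2,1,1,0} = 3
G(8) = mex{3,2,1,1,0} = 4
G(9) = mex{3,2,2,1,0} = 4
G(10) = mex{4,3,2,2,1} = 0
G(11) = mex{4,3,3,2,1} = 0
G(12) = mex{0,4,3,3,2} = 1
G_B(12) = 1.
Heap C, S = {1, 2}:
n :  0  1  2  3  4  5  6  7  8  9 10 11 12 13 14 15 16 17 18 19 20
G :  0  1  2  0  1  2  0  1  2  0  1  2  0  1  2  0  1  2  0  1  2
G_C(20) = 2.
Combined Grundy value = 0 ⊕ 1 ⊕ 2 = 3.

3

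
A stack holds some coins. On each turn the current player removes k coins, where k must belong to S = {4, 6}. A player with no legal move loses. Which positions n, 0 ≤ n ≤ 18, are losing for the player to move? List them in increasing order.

0, 1, 2, 3, 10, 11, 12, 13

G(0) = 0
G(1) = mex{} = 0
G(2) = mex{} = 0
G(3) = mex{} = 0
G(4) = mex{0} = 1
G(5) = mex{0} = 1
G(6) = mex{0,0} = 1
G(7) = mex{0,0} = 1
G(8) = mex{1,0} = 2
G(9) = mex{1,0} = 2
G(10) = mex{1,1} = 0
G(11) = mex{1,1} = 0
G(12) = mex{2,1} = 0
G(13) = mex{2,1} = 0
G(14) = mex{0,2} = 1
G(15) = mex{0,2} = 1
G(16) = mex{0,0} = 1
G(17) = mex{0,0} = 1
G(18) = mex{1,0} = 2
P-positions are exactly the n with G(n) = 0.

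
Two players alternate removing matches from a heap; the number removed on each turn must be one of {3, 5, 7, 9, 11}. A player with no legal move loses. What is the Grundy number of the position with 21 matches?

n :  0  1  2  3  4  5  6  7  8  9 10 11 12 13 14 15 16 17 18 19 20 21
G :  0  0  0  1  1  1  2  2  2  3  3  3  4  4  0  0  0  1  1  1  2  2

2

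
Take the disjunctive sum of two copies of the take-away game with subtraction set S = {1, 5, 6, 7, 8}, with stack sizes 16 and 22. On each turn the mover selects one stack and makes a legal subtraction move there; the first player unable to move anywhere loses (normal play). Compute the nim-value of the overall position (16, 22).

2

All stacks use S = {1, 5, 6, 7, 8}:
n :  0  1  2  3  4  5  6  7  8  9 10 11 12 13 14 15 16 17 18 19 20 21 22
G :  0  1  0  1  0  1  2  3  2  3  2  3  4  0  1  0  1  0  1  2  3  2  3
Stack A: G(16) = 1.
Stack B: G(22) = 3.
Combined Grundy value = 1 ⊕ 3 = 2.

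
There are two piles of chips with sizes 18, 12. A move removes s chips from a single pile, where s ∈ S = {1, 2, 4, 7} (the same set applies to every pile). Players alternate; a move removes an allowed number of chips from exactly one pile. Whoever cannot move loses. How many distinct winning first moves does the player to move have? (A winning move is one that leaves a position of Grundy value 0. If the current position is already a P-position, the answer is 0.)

All piles use S = {1, 2, 4, 7}:
n :  0  1  2  3  4  5  6  7  8  9 10 11 12 13 14 15 16 17 18
G :  0  1  2  0  1  2  0  1  2  0  1  2  0  1  2  0  1  2  0
Pile A: G(18) = 0.
Pile B: G(12) = 0.
Combined Grundy value = 0 ⊕ 0 = 0.
A winning move leaves total XOR = 0, i.e. changes one component's Grundy value g to g ⊕ X where X is the current total.
Pile A: target g' = 0⊕0 = 0, but every legal move changes the Grundy value (mex property), so 0 moves.
Pile B: target g' = 0⊕0 = 0, but every legal move changes the Grundy value (mex property), so 0 moves.

0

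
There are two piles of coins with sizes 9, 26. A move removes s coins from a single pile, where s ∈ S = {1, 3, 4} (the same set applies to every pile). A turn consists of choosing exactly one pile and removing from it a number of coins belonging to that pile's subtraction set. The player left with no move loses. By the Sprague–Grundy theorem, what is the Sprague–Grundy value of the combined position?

3

All piles use S = {1, 3, 4}:
G(0) = 0
G(1) = mex{0} = 1
G(2) = mex{1} = 0
G(3) = mex{0,0} = 1
G(4) = mex{1,1,0} = 2
G(5) = mex{2,0,1} = 3
G(6) = mex{3,1,0} = 2
G(7) = mex{2,2,1} = 0
G(8) = mex{0,3,2} = 1
G(9) = mex{1,2,3} = 0
G(10) = mex{0,0,2} = 1
G(11) = mex{1,1,0} = 2
G(12) = mex{2,0,1} = 3
G(13) = mex{3,1,0} = 2
G(14) = mex{2,2,1} = 0
G(15) = mex{0,3,2} = 1
G(16) = mex{1,2,3} = 0
G(17) = mex{0,0,2} = 1
G(18) = mex{1,1,0} = 2
G(19) = mex{2,0,1} = 3
G(20) = mex{3,1,0} = 2
G(21) = mex{2,2,1} = 0
G(22) = mex{0,3,2} = 1
G(23) = mex{1,2,3} = 0
G(24) = mex{0,0,2} = 1
G(25) = mex{1,1,0} = 2
G(26) = mex{2,0,1} = 3
Pile A: G(9) = 0.
Pile B: G(26) = 3.
Combined Grundy value = 0 ⊕ 3 = 3.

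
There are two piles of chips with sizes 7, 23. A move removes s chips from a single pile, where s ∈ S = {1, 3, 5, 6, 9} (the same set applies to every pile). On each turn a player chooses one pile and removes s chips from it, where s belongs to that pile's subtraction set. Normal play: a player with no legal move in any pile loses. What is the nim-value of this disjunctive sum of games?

All piles use S = {1, 3, 5, 6, 9}:
G(0) = 0
G(1) = mex{0} = 1
G(2) = mex{1} = 0
G(3) = mex{0,0} = 1
G(4) = mex{1,1} = 0
G(5) = mex{0,0,0} = 1
G(6) = mex{1,1,1,0} = 2
G(7) = mex{2,0,0,1} = 3
G(8) = mex{3,1,1,0} = 2
G(9) = mex{2,2,0,1,0} = 3
G(10) = mex{3,3,1,0,1} = 2
G(11) = mex{2,2,2,1,0} = 3
G(12) = mex{3,3,3,2,1} = 0
G(13) = mex{0,2,2,3,0} = 1
G(14) = mex{1,3,3,2,1} = 0
G(15) = mex{0,0,2,3,2} = 1
G(16) = mex{1,1,3,2,3} = 0
G(17) = mex{0,0,0,3,2} = 1
G(18) = mex{1,1,1,0,3} = 2
G(19) = mex{2,0,0,1,2} = 3
G(20) = mex{3,1,1,0,3} = 2
G(21) = mex{2,2,0,1,0} = 3
G(22) = mex{3,3,1,0,1} = 2
G(23) = mex{2,2,2,1,0} = 3
Pile A: G(7) = 3.
Pile B: G(23) = 3.
Combined Grundy value = 3 ⊕ 3 = 0.

0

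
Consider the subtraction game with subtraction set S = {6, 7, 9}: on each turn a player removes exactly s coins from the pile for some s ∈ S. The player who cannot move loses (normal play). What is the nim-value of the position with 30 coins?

0

G(0) = 0
G(1) = mex{} = 0
G(2) = mex{} = 0
G(3) = mex{} = 0
G(4) = mex{} = 0
G(5) = mex{} = 0
G(6) = mex{0} = 1
G(7) = mex{0,0} = 1
G(8) = mex{0,0} = 1
G(9) = mex{0,0,0} = 1
G(10) = mex{0,0,0} = 1
G(11) = mex{0,0,0} = 1
G(12) = mex{1,0,0} = 2
G(13) = mex{1,1,0} = 2
G(14) = mex{1,1,0} = 2
G(15) = mex{1,1,1} = 0
G(16) = mex{1,1,1} = 0
G(17) = mex{1,1,1} = 0
G(18) = mex{2,1,1} = 0
G(19) = mex{2,2,1} = 0
G(20) = mex{2,2,1} = 0
G(21) = mex{0,2,2} = 1
G(22) = mex{0,0,2} = 1
G(23) = mex{0,0,2} = 1
G(24) = mex{0,0,0} = 1
G(25) = mex{0,0,0} = 1
G(26) = mex{0,0,0} = 1
G(27) = mex{1,0,0} = 2
G(28) = mex{1,1,0} = 2
G(29) = mex{1,1,0} = 2
G(30) = mex{1,1,1} = 0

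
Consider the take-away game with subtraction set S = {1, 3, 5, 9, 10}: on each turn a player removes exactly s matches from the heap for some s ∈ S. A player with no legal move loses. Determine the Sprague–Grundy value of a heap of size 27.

0

n :  0  1  2  3  4  5  6  7  8  9 10 11 12 13 14 15 16 17 18 19 20 21 22 23 24 25 26 27
G :  0  1  0  1  0  1  0  1  0  1  2  3  2  3  2  3  2  3  2  0  1  0  1  0  1  0  1  0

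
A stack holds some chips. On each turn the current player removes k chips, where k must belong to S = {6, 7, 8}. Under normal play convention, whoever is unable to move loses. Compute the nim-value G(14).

n :  0  1  2  3  4  5  6  7  8  9 10 11 12 13 14
G :  0  0  0  0  0  0  1  1  1  1  1  1  2  2  0

0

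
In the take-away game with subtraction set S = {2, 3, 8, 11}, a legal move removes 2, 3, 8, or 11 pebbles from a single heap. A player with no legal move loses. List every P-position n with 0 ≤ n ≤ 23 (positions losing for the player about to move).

n :  0  1  2  3  4  5  6  7  8  9 10 11 12 13 14 15 16 17 18 19 20 21 22 23
G :  0  0  1  1  2  0  0  1  1  2  0  3  1  2  2  0  3  1  2  0  0  1  1  2
P-positions are exactly the n with G(n) = 0.

0, 1, 5, 6, 10, 15, 19, 20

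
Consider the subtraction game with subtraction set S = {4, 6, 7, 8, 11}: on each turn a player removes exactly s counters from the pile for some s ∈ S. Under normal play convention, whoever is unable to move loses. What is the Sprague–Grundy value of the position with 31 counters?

0

G(0) = 0
G(1) = mex{} = 0
G(2) = mex{} = 0
G(3) = mex{} = 0
G(4) = mex{0} = 1
G(5) = mex{0} = 1
G(6) = mex{0,0} = 1
G(7) = mex{0,0,0} = 1
G(8) = mex{1,0,0,0} = 2
G(9) = mex{1,0,0,0} = 2
G(10) = mex{1,1,0,0} = 2
G(11) = mex{1,1,1,0,0} = 2
G(12) = mex{2,1,1,1,0} = 3
G(13) = mex{2,1,1,1,0} = 3
G(14) = mex{2,2,1,1,0} = 3
G(15) = mex{2,2,2,1,1} = 0
G(16) = mex{3,2,2,2,1} = 0
G(17) = mex{3,2,2,2,1} = 0
G(18) = mex{3,3,2,2,1} = 0
G(19) = mex{0,3,3,2,2} = 1
G(20) = mex{0,3,3,3,2} = 1
G(21) = mex{0,0,3,3,2} = 1
G(22) = mex{0,0,0,3,2} = 1
G(23) = mex{1,0,0,0,3} = 2
G(24) = mex{1,0,0,0,3} = 2
G(25) = mex{1,1,0,0,3} = 2
G(26) = mex{1,1,1,0,0} = 2
G(27) = mex{2,1,1,1,0} = 3
G(28) = mex{2,1,1,1,0} = 3
G(29) = mex{2,2,1,1,0} = 3
G(30) = mex{2,2,2,1,1} = 0
G(31) = mex{3,2,2,2,1} = 0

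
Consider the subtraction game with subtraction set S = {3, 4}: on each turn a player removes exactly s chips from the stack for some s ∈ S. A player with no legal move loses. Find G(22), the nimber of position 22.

0

G(0) = 0
G(1) = mex{} = 0
G(2) = mex{} = 0
G(3) = mex{0} = 1
G(4) = mex{0,0} = 1
G(5) = mex{0,0} = 1
G(6) = mex{1,0} = 2
G(7) = mex{1,1} = 0
G(8) = mex{1,1} = 0
G(9) = mex{2,1} = 0
G(10) = mex{0,2} = 1
G(11) = mex{0,0} = 1
G(12) = mex{0,0} = 1
G(13) = mex{1,0} = 2
G(14) = mex{1,1} = 0
G(15) = mex{1,1} = 0
G(16) = mex{2,1} = 0
G(17) = mex{0,2} = 1
G(18) = mex{0,0} = 1
G(19) = mex{0,0} = 1
G(20) = mex{1,0} = 2
G(21) = mex{1,1} = 0
G(22) = mex{1,1} = 0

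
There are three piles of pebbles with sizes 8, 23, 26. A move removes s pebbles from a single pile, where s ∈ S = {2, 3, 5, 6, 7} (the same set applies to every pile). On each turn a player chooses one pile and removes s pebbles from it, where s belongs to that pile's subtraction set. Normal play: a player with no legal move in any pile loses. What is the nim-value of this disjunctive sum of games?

All piles use S = {2, 3, 5, 6, 7}:
n :  0  1  2  3  4  5  6  7  8  9 10 11 12 13 14 15 16 17 18 19 20 21 22 23 24 25 26
G :  0  0  1  1  2  2  3  3  4  0  0  1  1  2  2  3  3  4  0  0  1  1  2  2  3  3  4
Pile A: G(8) = 4.
Pile B: G(23) = 2.
Pile C: G(26) = 4.
Combined Grundy value = 4 ⊕ 2 ⊕ 4 = 2.

2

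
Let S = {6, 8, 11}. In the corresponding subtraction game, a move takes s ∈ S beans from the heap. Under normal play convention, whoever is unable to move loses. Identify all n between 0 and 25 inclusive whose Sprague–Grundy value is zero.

n :  0  1  2  3  4  5  6  7  8  9 10 11 12 13 14 15 16 17 18 19 20 21 22 23 24 25
G :  0  0  0  0  0  0  1  1  1  1  1  1  2  2  2  2  2  0  0  0  0  0  0  1  1  1
P-positions are exactly the n with G(n) = 0.

0, 1, 2, 3, 4, 5, 17, 18, 19, 20, 21, 22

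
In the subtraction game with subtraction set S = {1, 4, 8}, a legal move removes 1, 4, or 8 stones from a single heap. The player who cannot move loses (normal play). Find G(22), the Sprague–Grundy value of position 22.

G(0) = 0
G(1) = mex{0} = 1
G(2) = mex{1} = 0
G(3) = mex{0} = 1
G(4) = mex{1,0} = 2
G(5) = mex{2,1} = 0
G(6) = mex{0,0} = 1
G(7) = mex{1,1} = 0
G(8) = mex{0,2,0} = 1
G(9) = mex{1,0,1} = 2
G(10) = mex{2,1,0} = 3
G(11) = mex{3,0,1} = 2
G(12) = mex{2,1,2} = 0
G(13) = mex{0,2,0} = 1
G(14) = mex{1,3,1} = 0
G(15) = mex{0,2,0} = 1
G(16) = mex{1,0,1} = 2
G(17) = mex{2,1,2} = 0
G(18) = mex{0,0,3} = 1
G(19) = mex{1,1,2} = 0
G(20) = mex{0,2,0} = 1
G(21) = mex{1,0,1} = 2
G(22) = mex{2,1,0} = 3

3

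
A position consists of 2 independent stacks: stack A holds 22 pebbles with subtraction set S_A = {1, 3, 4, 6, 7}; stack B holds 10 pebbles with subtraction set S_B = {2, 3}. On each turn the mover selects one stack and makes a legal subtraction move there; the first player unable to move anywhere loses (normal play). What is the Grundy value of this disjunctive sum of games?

0

Stack A, S = {1, 3, 4, 6, 7}:
n :  0  1  2  3  4  5  6  7  8  9 10 11 12 13 14 15 16 17 18 19 20 21 22
G :  0  1  0  1  2  3  2  3  4  5  0  1  0  1  2  3  2  3  4  5  0  1  0
G_A(22) = 0.
Stack B, S = {2, 3}:
G(0) = 0
G(1) = mex{} = 0
G(2) = mex{0} = 1
G(3) = mex{0,0} = 1
G(4) = mex{1,0} = 2
G(5) = mex{1,1} = 0
G(6) = mex{2,1} = 0
G(7) = mex{0,2} = 1
G(8) = mex{0,0} = 1
G(9) = mex{1,0} = 2
G(10) = mex{1,1} = 0
G_B(10) = 0.
Combined Grundy value = 0 ⊕ 0 = 0.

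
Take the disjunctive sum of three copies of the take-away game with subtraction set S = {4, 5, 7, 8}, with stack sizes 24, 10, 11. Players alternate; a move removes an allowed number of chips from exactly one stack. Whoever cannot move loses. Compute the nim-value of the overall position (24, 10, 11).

All stacks use S = {4, 5, 7, 8}:
n :  0  1  2  3  4  5  6  7  8  9 10 11 12 13 14 15 16 17 18 19 20 21 22 23 24
G :  0  0  0  0  1  1  1  1  2  2  2  2  0  0  0  0  1  1  1  1  2  2  2  2  0
Stack A: G(24) = 0.
Stack B: G(10) = 2.
Stack C: G(11) = 2.
Combined Grundy value = 0 ⊕ 2 ⊕ 2 = 0.

0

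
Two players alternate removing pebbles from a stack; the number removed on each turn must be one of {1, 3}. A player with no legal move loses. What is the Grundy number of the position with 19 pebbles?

1

G(0) = 0
G(1) = mex{0} = 1
G(2) = mex{1} = 0
G(3) = mex{0,0} = 1
G(4) = mex{1,1} = 0
G(5) = mex{0,0} = 1
G(6) = mex{1,1} = 0
G(7) = mex{0,0} = 1
G(8) = mex{1,1} = 0
G(9) = mex{0,0} = 1
G(10) = mex{1,1} = 0
G(11) = mex{0,0} = 1
G(12) = mex{1,1} = 0
G(13) = mex{0,0} = 1
G(14) = mex{1,1} = 0
G(15) = mex{0,0} = 1
G(16) = mex{1,1} = 0
G(17) = mex{0,0} = 1
G(18) = mex{1,1} = 0
G(19) = mex{0,0} = 1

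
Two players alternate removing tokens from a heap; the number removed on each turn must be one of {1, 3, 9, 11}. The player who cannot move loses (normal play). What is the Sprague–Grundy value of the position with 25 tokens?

1

n :  0  1  2  3  4  5  6  7  8  9 10 11 12 13 14 15 16 17 18 19 20 21 22 23 24 25
G :  0  1  0  1  0  1  0  1  0  1  0  1  0  1  0  1  0  1  0  1  0  1  0  1  0  1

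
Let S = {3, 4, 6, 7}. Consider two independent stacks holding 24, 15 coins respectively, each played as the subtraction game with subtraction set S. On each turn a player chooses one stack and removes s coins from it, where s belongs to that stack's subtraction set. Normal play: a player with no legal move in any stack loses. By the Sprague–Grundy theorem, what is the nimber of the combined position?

All stacks use S = {3, 4, 6, 7}:
G(0) = 0
G(1) = mex{} = 0
G(2) = mex{} = 0
G(3) = mex{0} = 1
G(4) = mex{0,0} = 1
G(5) = mex{0,0} = 1
G(6) = mex{1,0,0} = 2
G(7) = mex{1,1,0,0} = 2
G(8) = mex{1,1,0,0} = 2
G(9) = mex{2,1,1,0} = 3
G(10) = mex{2,2,1,1} = 0
G(11) = mex{2,2,1,1} = 0
G(12) = mex{3,2,2,1} = 0
G(13) = mex{0,3,2,2} = 1
G(14) = mex{0,0,2,2} = 1
G(15) = mex{0,0,3,2} = 1
G(16) = mex{1,0,0,3} = 2
G(17) = mex{1,1,0,0} = 2
G(18) = mex{1,1,0,0} = 2
G(19) = mex{2,1,1,0} = 3
G(20) = mex{2,2,1,1} = 0
G(21) = mex{2,2,1,1} = 0
G(22) = mex{3,2,2,1} = 0
G(23) = mex{0,3,2,2} = 1
G(24) = mex{0,0,2,2} = 1
Stack A: G(24) = 1.
Stack B: G(15) = 1.
Combined Grundy value = 1 ⊕ 1 = 0.

0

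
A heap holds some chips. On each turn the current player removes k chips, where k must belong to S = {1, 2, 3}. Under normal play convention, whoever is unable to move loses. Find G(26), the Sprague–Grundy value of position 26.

G(0) = 0
G(1) = mex{0} = 1
G(2) = mex{1,0} = 2
G(3) = mex{2,1,0} = 3
G(4) = mex{3,2,1} = 0
G(5) = mex{0,3,2} = 1
G(6) = mex{1,0,3} = 2
G(7) = mex{2,1,0} = 3
G(8) = mex{3,2,1} = 0
G(9) = mex{0,3,2} = 1
G(10) = mex{1,0,3} = 2
G(11) = mex{2,1,0} = 3
G(12) = mex{3,2,1} = 0
G(13) = mex{0,3,2} = 1
G(14) = mex{1,0,3} = 2
G(15) = mex{2,1,0} = 3
G(16) = mex{3,2,1} = 0
G(17) = mex{0,3,2} = 1
G(18) = mex{1,0,3} = 2
G(19) = mex{2,1,0} = 3
G(20) = mex{3,2,1} = 0
G(21) = mex{0,3,2} = 1
G(22) = mex{1,0,3} = 2
G(23) = mex{2,1,0} = 3
G(24) = mex{3,2,1} = 0
G(25) = mex{0,3,2} = 1
G(26) = mex{1,0,3} = 2

2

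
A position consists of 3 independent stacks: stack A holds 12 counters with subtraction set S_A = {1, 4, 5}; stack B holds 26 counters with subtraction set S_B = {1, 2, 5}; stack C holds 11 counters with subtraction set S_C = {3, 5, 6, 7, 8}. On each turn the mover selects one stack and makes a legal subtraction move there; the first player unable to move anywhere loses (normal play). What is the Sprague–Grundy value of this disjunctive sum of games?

Stack A, S = {1, 4, 5}:
n :  0  1  2  3  4  5  6  7  8  9 10 11 12
G :  0  1  0  1  2  3  2  3  0  1  0  1  2
G_A(12) = 2.
Stack B, S = {1, 2, 5}:
n :  0  1  2  3  4  5  6  7  8  9 10 11 12 13 14 15 16 17 18 19 20 21 22 23 24 25 26
G :  0  1  2  0  1  2  0  1  2  0  1  2  0  1  2  0  1  2  0  1  2  0  1  2  0  1  2
G_B(26) = 2.
Stack C, S = {3, 5, 6, 7, 8}:
G(0) = 0
G(1) = mex{} = 0
G(2) = mex{} = 0
G(3) = mex{0} = 1
G(4) = mex{0} = 1
G(5) = mex{0,0} = 1
G(6) = mex{1,0,0} = 2
G(7) = mex{1,0,0,0} = 2
G(8) = mex{1,1,0,0,0} = 2
G(9) = mex{2,1,1,0,0} = 3
G(10) = mex{2,1,1,1,0} = 3
G(11) = mex{2,2,1,1,1} = 0
G_C(11) = 0.
Combined Grundy value = 2 ⊕ 2 ⊕ 0 = 0.

0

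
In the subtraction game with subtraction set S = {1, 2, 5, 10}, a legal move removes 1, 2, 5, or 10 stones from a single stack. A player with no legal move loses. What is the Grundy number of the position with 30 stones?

0

n :  0  1  2  3  4  5  6  7  8  9 10 11 12 13 14 15 16 17 18 19 20 21 22 23 24 25 26 27 28 29 30
G :  0  1  2  0  1  2  0  1  2  0  1  2  0  1  2  0  1  2  0  1  2  0  1  2  0  1  2  0  1  2  0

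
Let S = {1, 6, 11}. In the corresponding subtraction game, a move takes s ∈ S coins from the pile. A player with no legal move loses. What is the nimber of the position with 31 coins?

G(0) = 0
G(1) = mex{0} = 1
G(2) = mex{1} = 0
G(3) = mex{0} = 1
G(4) = mex{1} = 0
G(5) = mex{0} = 1
G(6) = mex{1,0} = 2
G(7) = mex{2,1} = 0
G(8) = mex{0,0} = 1
G(9) = mex{1,1} = 0
G(10) = mex{0,0} = 1
G(11) = mex{1,1,0} = 2
G(12) = mex{2,2,1} = 0
G(13) = mex{0,0,0} = 1
G(14) = mex{1,1,1} = 0
G(15) = mex{0,0,0} = 1
G(16) = mex{1,1,1} = 0
G(17) = mex{0,2,2} = 1
G(18) = mex{1,0,0} = 2
G(19) = mex{2,1,1} = 0
G(20) = mex{0,0,0} = 1
G(21) = mex{1,1,1} = 0
G(22) = mex{0,0,2} = 1
G(23) = mex{1,1,0} = 2
G(24) = mex{2,2,1} = 0
G(25) = mex{0,0,0} = 1
G(26) = mex{1,1,1} = 0
G(27) = mex{0,0,0} = 1
G(28) = mex{1,1,1} = 0
G(29) = mex{0,2,2} = 1
G(30) = mex{1,0,0} = 2
G(31) = mex{2,1,1} = 0

0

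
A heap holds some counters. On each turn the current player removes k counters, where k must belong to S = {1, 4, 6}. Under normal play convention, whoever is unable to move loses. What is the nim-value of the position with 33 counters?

n :  0  1  2  3  4  5  6  7  8  9 10 11 12 13 14 15 16 17 18 19 20 21 22 23 24 25 26 27 28 29 30 31 32 33
G :  0  1  0  1  2  0  1  0  1  2  0  1  0  1  2  0  1  0  1  2  0  1  0  1  2  0  1  0  1  2  0  1  0  1

1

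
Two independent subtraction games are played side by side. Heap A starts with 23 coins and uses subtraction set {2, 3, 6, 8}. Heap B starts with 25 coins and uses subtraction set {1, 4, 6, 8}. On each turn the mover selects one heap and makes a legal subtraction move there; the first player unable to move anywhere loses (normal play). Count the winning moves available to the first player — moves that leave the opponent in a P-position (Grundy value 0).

3

Heap A, S = {2, 3, 6, 8}:
n :  0  1  2  3  4  5  6  7  8  9 10 11 12 13 14 15 16 17 18 19 20 21 22 23
G :  0  0  1  1  2  0  3  1  2  2  0  3  1  2  0  0  1  1  2  0  3  1  2  2
G_A(23) = 2.
Heap B, S = {1, 4, 6, 8}:
G(0) = 0
G(1) = mex{0} = 1
G(2) = mex{1} = 0
G(3) = mex{0} = 1
G(4) = mex{1,0} = 2
G(5) = mex{2,1} = 0
G(6) = mex{0,0,0} = 1
G(7) = mex{1,1,1} = 0
G(8) = mex{0,2,0,0} = 1
G(9) = mex{1,0,1,1} = 2
G(10) = mex{2,1,2,0} = 3
G(11) = mex{3,0,0,1} = 2
G(12) = mex{2,1,1,2} = 0
G(13) = mex{0,2,0,0} = 1
G(14) = mex{1,3,1,1} = 0
G(15) = mex{0,2,2,0} = 1
G(16) = mex{1,0,3,1} = 2
G(17) = mex{2,1,2,2} = 0
G(18) = mex{0,0,0,3} = 1
G(19) = mex{1,1,1,2} = 0
G(20) = mex{0,2,0,0} = 1
G(21) = mex{1,0,1,1} = 2
G(22) = mex{2,1,2,0} = 3
G(23) = mex{3,0,0,1} = 2
G(24) = mex{2,1,1,2} = 0
G(25) = mex{0,2,0,0} = 1
G_B(25) = 1.
Combined Grundy value = 2 ⊕ 1 = 3.
A winning move leaves total XOR = 0, i.e. changes one component's Grundy value g to g ⊕ X where X is the current total.
Heap A: need g' = 2⊕3 = 1. Options: 23−2→G=1, 23−3→G=3, 23−6→G=1, 23−8→G=0. Hits: 2.
Heap B: need g' = 1⊕3 = 2. Options: 25−1→G=0, 25−4→G=2, 25−6→G=0, 25−8→G=0. Hits: 1.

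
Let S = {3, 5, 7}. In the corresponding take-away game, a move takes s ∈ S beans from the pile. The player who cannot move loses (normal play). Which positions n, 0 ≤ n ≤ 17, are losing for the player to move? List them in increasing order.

G(0) = 0
G(1) = mex{} = 0
G(2) = mex{} = 0
G(3) = mex{0} = 1
G(4) = mex{0} = 1
G(5) = mex{0,0} = 1
G(6) = mex{1,0} = 2
G(7) = mex{1,0,0} = 2
G(8) = mex{1,1,0} = 2
G(9) = mex{2,1,0} = 3
G(10) = mex{2,1,1} = 0
G(11) = mex{2,2,1} = 0
G(12) = mex{3,2,1} = 0
G(13) = mex{0,2,2} = 1
G(14) = mex{0,3,2} = 1
G(15) = mex{0,0,2} = 1
G(16) = mex{1,0,3} = 2
G(17) = mex{1,0,0} = 2
P-positions are exactly the n with G(n) = 0.

0, 1, 2, 10, 11, 12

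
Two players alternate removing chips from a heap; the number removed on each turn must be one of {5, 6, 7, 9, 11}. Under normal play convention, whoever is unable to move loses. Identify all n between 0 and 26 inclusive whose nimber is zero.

0, 1, 2, 3, 4, 16, 17, 18, 19, 20

G(0) = 0
G(1) = mex{} = 0
G(2) = mex{} = 0
G(3) = mex{} = 0
G(4) = mex{} = 0
G(5) = mex{0} = 1
G(6) = mex{0,0} = 1
G(7) = mex{0,0,0} = 1
G(8) = mex{0,0,0} = 1
G(9) = mex{0,0,0,0} = 1
G(10) = mex{1,0,0,0} = 2
G(11) = mex{1,1,0,0,0} = 2
G(12) = mex{1,1,1,0,0} = 2
G(13) = mex{1,1,1,0,0} = 2
G(14) = mex{1,1,1,1,0} = 2
G(15) = mex{2,1,1,1,0} = 3
G(16) = mex{2,2,1,1,1} = 0
G(17) = mex{2,2,2,1,1} = 0
G(18) = mex{2,2,2,1,1} = 0
G(19) = mex{2,2,2,2,1} = 0
G(20) = mex{3,2,2,2,1} = 0
G(21) = mex{0,3,2,2,2} = 1
G(22) = mex{0,0,3,2,2} = 1
G(23) = mex{0,0,0,2,2} = 1
G(24) = mex{0,0,0,3,2} = 1
G(25) = mex{0,0,0,0,2} = 1
G(26) = mex{1,0,0,0,3} = 2
P-positions are exactly the n with G(n) = 0.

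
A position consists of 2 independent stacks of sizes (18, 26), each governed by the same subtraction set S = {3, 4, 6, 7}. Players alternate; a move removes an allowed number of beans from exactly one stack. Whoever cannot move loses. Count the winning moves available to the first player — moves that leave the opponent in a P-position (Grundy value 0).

All stacks use S = {3, 4, 6, 7}:
n :  0  1  2  3  4  5  6  7  8  9 10 11 12 13 14 15 16 17 18 19 20 21 22 23 24 25 26
G :  0  0  0  1  1  1  2  2  2  3  0  0  0  1  1  1  2  2  2  3  0  0  0  1  1  1  2
Stack A: G(18) = 2.
Stack B: G(26) = 2.
Combined Grundy value = 2 ⊕ 2 = 0.
A winning move leaves total XOR = 0, i.e. changes one component's Grundy value g to g ⊕ X where X is the current total.
Stack A: target g' = 2⊕0 = 2, but every legal move changes the Grundy value (mex property), so 0 moves.
Stack B: target g' = 2⊕0 = 2, but every legal move changes the Grundy value (mex property), so 0 moves.

0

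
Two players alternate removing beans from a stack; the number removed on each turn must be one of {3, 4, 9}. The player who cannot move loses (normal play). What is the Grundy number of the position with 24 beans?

G(0) = 0
G(1) = mex{} = 0
G(2) = mex{} = 0
G(3) = mex{0} = 1
G(4) = mex{0,0} = 1
G(5) = mex{0,0} = 1
G(6) = mex{1,0} = 2
G(7) = mex{1,1} = 0
G(8) = mex{1,1} = 0
G(9) = mex{2,1,0} = 3
G(10) = mex{0,2,0} = 1
G(11) = mex{0,0,0} = 1
G(12) = mex{3,0,1} = 2
G(13) = mex{1,3,1} = 0
G(14) = mex{1,1,1} = 0
G(15) = mex{2,1,2} = 0
G(16) = mex{0,2,0} = 1
G(17) = mex{0,0,0} = 1
G(18) = mex{0,0,3} = 1
G(19) = mex{1,0,1} = 2
G(20) = mex{1,1,1} = 0
G(21) = mex{1,1,2} = 0
G(22) = mex{2,1,0} = 3
G(23) = mex{0,2,0} = 1
G(24) = mex{0,0,0} = 1

1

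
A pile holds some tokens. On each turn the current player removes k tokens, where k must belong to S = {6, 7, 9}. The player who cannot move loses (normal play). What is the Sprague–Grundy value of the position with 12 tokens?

2

n :  0  1  2  3  4  5  6  7  8  9 10 11 12
G :  0  0  0  0  0  0  1  1  1  1  1  1  2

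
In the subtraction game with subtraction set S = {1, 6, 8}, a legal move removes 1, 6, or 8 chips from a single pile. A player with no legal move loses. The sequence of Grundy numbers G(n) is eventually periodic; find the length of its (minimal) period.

7

G(0) = 0
G(1) = mex{0} = 1
G(2) = mex{1} = 0
G(3) = mex{0} = 1
G(4) = mex{1} = 0
G(5) = mex{0} = 1
G(6) = mex{1,0} = 2
G(7) = mex{2,1} = 0
G(8) = mex{0,0,0} = 1
G(9) = mex{1,1,1} = 0
G(10) = mex{0,0,0} = 1
G(11) = mex{1,1,1} = 0
G(12) = mex{0,2,0} = 1
G(13) = mex{1,0,1} = 2
G(14) = mex{2,1,2} = 0
G(15) = mex{0,0,0} = 1
G(16) = mex{1,1,1} = 0
G(n+7) = G(n) holds for n = 0,…,7 (a full window of length max(S) = 8), so the sequence is purely periodic with period 7.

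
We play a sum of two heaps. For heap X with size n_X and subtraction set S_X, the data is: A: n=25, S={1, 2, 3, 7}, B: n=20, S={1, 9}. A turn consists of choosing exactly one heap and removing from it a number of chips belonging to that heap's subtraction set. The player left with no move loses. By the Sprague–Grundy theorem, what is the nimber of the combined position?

Heap A, S = {1, 2, 3, 7}:
n :  0  1  2  3  4  5  6  7  8  9 10 11 12 13 14 15 16 17 18 19 20 21 22 23 24 25
G :  0  1  2  3  0  1  2  3  0  1  2  3  0  1  2  3  0  1  2  3  0  1  2  3  0  1
G_A(25) = 1.
Heap B, S = {1, 9}:
G(0) = 0
G(1) = mex{0} = 1
G(2) = mex{1} = 0
G(3) = mex{0} = 1
G(4) = mex{1} = 0
G(5) = mex{0} = 1
G(6) = mex{1} = 0
G(7) = mex{0} = 1
G(8) = mex{1} = 0
G(9) = mex{0,0} = 1
G(10) = mex{1,1} = 0
G(11) = mex{0,0} = 1
G(12) = mex{1,1} = 0
G(13) = mex{0,0} = 1
G(14) = mex{1,1} = 0
G(15) = mex{0,0} = 1
G(16) = mex{1,1} = 0
G(17) = mex{0,0} = 1
G(18) = mex{1,1} = 0
G(19) = mex{0,0} = 1
G(20) = mex{1,1} = 0
G_B(20) = 0.
Combined Grundy value = 1 ⊕ 0 = 1.

1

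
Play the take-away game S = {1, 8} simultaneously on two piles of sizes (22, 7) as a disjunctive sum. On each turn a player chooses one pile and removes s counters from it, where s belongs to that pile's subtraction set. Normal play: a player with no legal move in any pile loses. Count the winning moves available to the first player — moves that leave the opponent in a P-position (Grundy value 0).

3

All piles use S = {1, 8}:
n :  0  1  2  3  4  5  6  7  8  9 10 11 12 13 14 15 16 17 18 19 20 21 22
G :  0  1  0  1  0  1  0  1  2  0  1  0  1  0  1  0  1  2  0  1  0  1  0
Pile A: G(22) = 0.
Pile B: G(7) = 1.
Combined Grundy value = 0 ⊕ 1 = 1.
A winning move leaves total XOR = 0, i.e. changes one component's Grundy value g to g ⊕ X where X is the current total.
Pile A: need g' = 0⊕1 = 1. Options: 22−1→G=1, 22−8→G=1. Hits: 2.
Pile B: need g' = 1⊕1 = 0. Options: 7−1→G=0. Hits: 1.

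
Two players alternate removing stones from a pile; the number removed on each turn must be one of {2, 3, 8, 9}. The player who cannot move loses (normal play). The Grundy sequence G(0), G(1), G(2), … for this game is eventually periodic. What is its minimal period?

G(0) = 0
G(1) = mex{} = 0
G(2) = mex{0} = 1
G(3) = mex{0,0} = 1
G(4) = mex{1,0} = 2
G(5) = mex{1,1} = 0
G(6) = mex{2,1} = 0
G(7) = mex{0,2} = 1
G(8) = mex{0,0,0} = 1
G(9) = mex{1,0,0,0} = 2
G(10) = mex{1,1,1,0} = 2
G(11) = mex{2,1,1,1} = 0
G(12) = mex{2,2,2,1} = 0
G(13) = mex{0,2,0,2} = 1
G(14) = mex{0,0,0,0} = 1
G(15) = mex{1,0,1,0} = 2
G(16) = mex{1,1,1,1} = 0
G(17) = mex{2,1,2,1} = 0
G(18) = mex{0,2,2,2} = 1
G(19) = mex{0,0,0,2} = 1
G(20) = mex{1,0,0,0} = 2
G(21) = mex{1,1,1,0} = 2
G(22) = mex{2,1,1,1} = 0
G(23) = mex{2,2,2,1} = 0
G(n+11) = G(n) holds for n = 0,…,8 (a full window of length max(S) = 9), so the sequence is purely periodic with period 11.

11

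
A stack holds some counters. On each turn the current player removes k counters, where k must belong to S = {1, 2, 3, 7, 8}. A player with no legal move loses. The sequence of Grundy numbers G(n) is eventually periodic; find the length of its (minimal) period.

n :  0  1  2  3  4  5  6  7  8  9 10 11 12 13 14 15 16 17 18 19
G :  0  1  2  3  0  1  2  3  4  0  1  2  3  0  1  2  3  4  0  1
G(n+9) = G(n) holds for n = 0,…,7 (a full window of length max(S) = 8), so the sequence is purely periodic with period 9.

9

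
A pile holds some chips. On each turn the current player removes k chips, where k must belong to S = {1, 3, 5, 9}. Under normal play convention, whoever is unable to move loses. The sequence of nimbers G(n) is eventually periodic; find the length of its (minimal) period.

n :  0  1  2  3  4  5  6  7  8  9 10 11 12 13 14
G :  0  1  0  1  0  1  0  1  0  1  0  1  0  1  0
G(n+2) = G(n) holds for n = 0,…,8 (a full window of length max(S) = 9), so the sequence is purely periodic with period 2.

2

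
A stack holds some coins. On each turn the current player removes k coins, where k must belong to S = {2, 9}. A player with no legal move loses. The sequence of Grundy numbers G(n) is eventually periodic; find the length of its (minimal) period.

n :  0  1  2  3  4  5  6  7  8  9 10 11 12 13 14 15 16 17 18 19 20 21 22 23
G :  0  0  1  1  0  0  1  1  0  2  1  0  0  1  1  0  0  1  1  0  2  1  0  0
G(n+11) = G(n) holds for n = 0,…,8 (a full window of length max(S) = 9), so the sequence is purely periodic with period 11.

11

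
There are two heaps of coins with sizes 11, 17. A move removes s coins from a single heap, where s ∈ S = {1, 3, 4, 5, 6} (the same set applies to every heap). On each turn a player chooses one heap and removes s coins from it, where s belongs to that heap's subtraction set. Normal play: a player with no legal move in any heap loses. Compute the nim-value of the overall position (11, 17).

4

All heaps use S = {1, 3, 4, 5, 6}:
n :  0  1  2  3  4  5  6  7  8  9 10 11 12 13 14 15 16 17
G :  0  1  0  1  2  3  2  3  4  0  1  0  1  2  3  2  3  4
Heap A: G(11) = 0.
Heap B: G(17) = 4.
Combined Grundy value = 0 ⊕ 4 = 4.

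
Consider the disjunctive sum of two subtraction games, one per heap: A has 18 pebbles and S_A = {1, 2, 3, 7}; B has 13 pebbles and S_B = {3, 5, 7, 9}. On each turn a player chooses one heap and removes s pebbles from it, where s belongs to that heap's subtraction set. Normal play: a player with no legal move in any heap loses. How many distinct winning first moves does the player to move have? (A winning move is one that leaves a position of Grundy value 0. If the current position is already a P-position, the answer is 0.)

3

Heap A, S = {1, 2, 3, 7}:
n :  0  1  2  3  4  5  6  7  8  9 10 11 12 13 14 15 16 17 18
G :  0  1  2  3  0  1  2  3  0  1  2  3  0  1  2  3  0  1  2
G_A(18) = 2.
Heap B, S = {3, 5, 7, 9}:
G(0) = 0
G(1) = mex{} = 0
G(2) = mex{} = 0
G(3) = mex{0} = 1
G(4) = mex{0} = 1
G(5) = mex{0,0} = 1
G(6) = mex{1,0} = 2
G(7) = mex{1,0,0} = 2
G(8) = mex{1,1,0} = 2
G(9) = mex{2,1,0,0} = 3
G(10) = mex{2,1,1,0} = 3
G(11) = mex{2,2,1,0} = 3
G(12) = mex{3,2,1,1} = 0
G(13) = mex{3,2,2,1} = 0
G_B(13) = 0.
Combined Grundy value = 2 ⊕ 0 = 2.
A winning move leaves total XOR = 0, i.e. changes one component's Grundy value g to g ⊕ X where X is the current total.
Heap A: need g' = 2⊕2 = 0. Options: 18−1→G=1, 18−2→G=0, 18−3→G=3, 18−7→G=3. Hits: 1.
Heap B: need g' = 0⊕2 = 2. Options: 13−3→G=3, 13−5→G=2, 13−7→G=2, 13−9→G=1. Hits: 2.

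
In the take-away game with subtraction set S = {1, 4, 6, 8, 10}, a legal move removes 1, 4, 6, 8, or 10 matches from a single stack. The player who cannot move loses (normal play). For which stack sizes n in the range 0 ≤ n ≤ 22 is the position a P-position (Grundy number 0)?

n :  0  1  2  3  4  5  6  7  8  9 10 11 12 13 14 15 16 17 18 19 20 21 22
G :  0  1  0  1  2  0  1  0  1  2  3  2  3  4  0  1  0  1  2  0  1  0  1
P-positions are exactly the n with G(n) = 0.

0, 2, 5, 7, 14, 16, 19, 21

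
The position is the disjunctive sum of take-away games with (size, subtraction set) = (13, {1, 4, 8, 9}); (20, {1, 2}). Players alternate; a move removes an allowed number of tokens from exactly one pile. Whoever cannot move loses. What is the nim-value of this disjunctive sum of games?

3

Pile A, S = {1, 4, 8, 9}:
G(0) = 0
G(1) = mex{0} = 1
G(2) = mex{1} = 0
G(3) = mex{0} = 1
G(4) = mex{1,0} = 2
G(5) = mex{2,1} = 0
G(6) = mex{0,0} = 1
G(7) = mex{1,1} = 0
G(8) = mex{0,2,0} = 1
G(9) = mex{1,0,1,0} = 2
G(10) = mex{2,1,0,1} = 3
G(11) = mex{3,0,1,0} = 2
G(12) = mex{2,1,2,1} = 0
G(13) = mex{0,2,0,2} = 1
G_A(13) = 1.
Pile B, S = {1, 2}:
n :  0  1  2  3  4  5  6  7  8  9 10 11 12 13 14 15 16 17 18 19 20
G :  0  1  2  0  1  2  0  1  2  0  1  2  0  1  2  0  1  2  0  1  2
G_B(20) = 2.
Combined Grundy value = 1 ⊕ 2 = 3.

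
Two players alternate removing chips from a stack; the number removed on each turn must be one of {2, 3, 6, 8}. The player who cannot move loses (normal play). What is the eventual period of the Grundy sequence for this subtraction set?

n :  0  1  2  3  4  5  6  7  8  9 10 11 12 13 14 15 16 17 18 19 20 21 22 23 24 25 26 27 28 29
G :  0  0  1  1  2  0  3  1  2  2  0  3  1  2  0  0  1  1  2  0  3  1  2  2  0  3  1  2  0  0
G(n+14) = G(n) holds for n = 0,…,7 (a full window of length max(S) = 8), so the sequence is purely periodic with period 14.

14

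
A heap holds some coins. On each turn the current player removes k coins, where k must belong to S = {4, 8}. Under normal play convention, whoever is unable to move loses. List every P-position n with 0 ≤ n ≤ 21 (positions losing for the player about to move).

G(0) = 0
G(1) = mex{} = 0
G(2) = mex{} = 0
G(3) = mex{} = 0
G(4) = mex{0} = 1
G(5) = mex{0} = 1
G(6) = mex{0} = 1
G(7) = mex{0} = 1
G(8) = mex{1,0} = 2
G(9) = mex{1,0} = 2
G(10) = mex{1,0} = 2
G(11) = mex{1,0} = 2
G(12) = mex{2,1} = 0
G(13) = mex{2,1} = 0
G(14) = mex{2,1} = 0
G(15) = mex{2,1} = 0
G(16) = mex{0,2} = 1
G(17) = mex{0,2} = 1
G(18) = mex{0,2} = 1
G(19) = mex{0,2} = 1
G(20) = mex{1,0} = 2
G(21) = mex{1,0} = 2
P-positions are exactly the n with G(n) = 0.

0, 1, 2, 3, 12, 13, 14, 15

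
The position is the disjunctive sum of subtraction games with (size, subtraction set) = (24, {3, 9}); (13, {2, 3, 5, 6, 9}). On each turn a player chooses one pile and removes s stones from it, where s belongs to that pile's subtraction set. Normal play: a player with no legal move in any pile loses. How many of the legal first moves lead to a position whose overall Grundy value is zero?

Pile A, S = {3, 9}:
n :  0  1  2  3  4  5  6  7  8  9 10 11 12 13 14 15 16 17 18 19 20 21 22 23 24
G :  0  0  0  1  1  1  0  0  0  1  1  1  0  0  0  1  1  1  0  0  0  1  1  1  0
G_A(24) = 0.
Pile B, S = {2, 3, 5, 6, 9}:
G(0) = 0
G(1) = mex{} = 0
G(2) = mex{0} = 1
G(3) = mex{0,0} = 1
G(4) = mex{1,0} = 2
G(5) = mex{1,1,0} = 2
G(6) = mex{2,1,0,0} = 3
G(7) = mex{2,2,1,0} = 3
G(8) = mex{3,2,1,1} = 0
G(9) = mex{3,3,2,1,0} = 4
G(10) = mex{0,3,2,2,0} = 1
G(11) = mex{4,0,3,2,1} = 5
G(12) = mex{1,4,3,3,1} = 0
G(13) = mex{5,1,0,3,2} = 4
G_B(13) = 4.
Combined Grundy value = 0 ⊕ 4 = 4.
A winning move leaves total XOR = 0, i.e. changes one component's Grundy value g to g ⊕ X where X is the current total.
Pile A: need g' = 0⊕4 = 4. Options: 24−3→G=1, 24−9→G=1. Hits: 0.
Pile B: need g' = 4⊕4 = 0. Options: 13−2→G=5, 13−3→G=1, 13−5→G=0, 13−6→G=3, 13−9→G=2. Hits: 1.

1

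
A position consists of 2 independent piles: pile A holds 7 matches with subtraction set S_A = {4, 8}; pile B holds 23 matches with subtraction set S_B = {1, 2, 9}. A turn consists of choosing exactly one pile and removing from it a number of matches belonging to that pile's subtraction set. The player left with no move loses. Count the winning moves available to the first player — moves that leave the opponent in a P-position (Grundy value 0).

3

Pile A, S = {4, 8}:
G(0) = 0
G(1) = mex{} = 0
G(2) = mex{} = 0
G(3) = mex{} = 0
G(4) = mex{0} = 1
G(5) = mex{0} = 1
G(6) = mex{0} = 1
G(7) = mex{0} = 1
G_A(7) = 1.
Pile B, S = {1, 2, 9}:
n :  0  1  2  3  4  5  6  7  8  9 10 11 12 13 14 15 16 17 18 19 20 21 22 23
G :  0  1  2  0  1  2  0  1  2  3  0  1  2  0  1  2  0  1  2  3  0  1  2  0
G_B(23) = 0.
Combined Grundy value = 1 ⊕ 0 = 1.
A winning move leaves total XOR = 0, i.e. changes one component's Grundy value g to g ⊕ X where X is the current total.
Pile A: need g' = 1⊕1 = 0. Options: 7−4→G=0. Hits: 1.
Pile B: need g' = 0⊕1 = 1. Options: 23−1→G=2, 23−2→G=1, 23−9→G=1. Hits: 2.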